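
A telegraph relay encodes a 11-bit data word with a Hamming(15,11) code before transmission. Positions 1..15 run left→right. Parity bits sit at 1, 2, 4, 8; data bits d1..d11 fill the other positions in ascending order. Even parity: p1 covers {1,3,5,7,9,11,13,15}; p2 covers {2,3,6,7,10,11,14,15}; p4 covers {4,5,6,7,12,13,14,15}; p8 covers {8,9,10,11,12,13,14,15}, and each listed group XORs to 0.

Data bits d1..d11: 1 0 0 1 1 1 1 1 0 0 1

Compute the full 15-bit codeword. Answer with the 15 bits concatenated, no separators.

Place data at non-parity positions: p1 p2 1 p4 0 0 1 p8 1 1 1 1 0 0 1
p1 (pos 1,3,5,7,9,11,13,15): XOR of data positions = 1⊕0⊕1⊕1⊕1⊕0⊕1 = 1
p2 (pos 2,3,6,7,10,11,14,15): XOR of data positions = 1⊕0⊕1⊕1⊕1⊕0⊕1 = 1
p4 (pos 4,5,6,7,12,13,14,15): XOR of data positions = 0⊕0⊕1⊕1⊕0⊕0⊕1 = 1
p8 (pos 8,9,10,11,12,13,14,15): XOR of data positions = 1⊕1⊕1⊕1⊕0⊕0⊕1 = 1
Codeword: 111100111111001

111100111111001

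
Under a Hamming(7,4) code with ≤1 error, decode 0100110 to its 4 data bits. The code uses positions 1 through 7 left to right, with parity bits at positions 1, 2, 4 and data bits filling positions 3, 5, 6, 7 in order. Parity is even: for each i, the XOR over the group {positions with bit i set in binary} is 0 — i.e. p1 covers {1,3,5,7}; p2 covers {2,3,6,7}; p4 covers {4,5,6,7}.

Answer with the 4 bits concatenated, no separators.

s1 (pos 1,3,5,7): 0⊕0⊕1⊕0 = 1
s2 (pos 2,3,6,7): 1⊕0⊕1⊕0 = 0
s4 (pos 4,5,6,7): 0⊕1⊕1⊕0 = 0
Syndrome s4…s1 = 001 → error at position 1.
Flip position 1: 0100110 → 1100110
Read data bits from positions 3,5,6,7: 0110

0110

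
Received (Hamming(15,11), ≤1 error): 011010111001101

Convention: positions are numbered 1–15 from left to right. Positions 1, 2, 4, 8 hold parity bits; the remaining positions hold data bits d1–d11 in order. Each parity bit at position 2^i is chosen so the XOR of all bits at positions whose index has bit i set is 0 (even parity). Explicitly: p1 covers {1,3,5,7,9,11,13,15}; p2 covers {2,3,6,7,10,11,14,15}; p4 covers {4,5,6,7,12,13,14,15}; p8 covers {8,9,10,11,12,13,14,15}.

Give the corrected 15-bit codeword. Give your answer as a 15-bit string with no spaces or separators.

011010111000101

s1 (pos 1,3,5,7,9,11,13,15): 0⊕1⊕1⊕1⊕1⊕0⊕1⊕1 = 0
s2 (pos 2,3,6,7,10,11,14,15): 1⊕1⊕0⊕1⊕0⊕0⊕0⊕1 = 0
s4 (pos 4,5,6,7,12,13,14,15): 0⊕1⊕0⊕1⊕1⊕1⊕0⊕1 = 1
s8 (pos 8,9,10,11,12,13,14,15): 1⊕1⊕0⊕0⊕1⊕1⊕0⊕1 = 1
Syndrome s8…s1 = 1100 → error at position 12.
Flip position 12: 011010111001101 → 011010111000101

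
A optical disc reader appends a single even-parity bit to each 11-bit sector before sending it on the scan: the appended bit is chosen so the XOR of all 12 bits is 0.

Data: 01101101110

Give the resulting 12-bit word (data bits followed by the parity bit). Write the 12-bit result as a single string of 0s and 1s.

011011011101

XOR of the 11 data bits: 0⊕1⊕1⊕0⊕1⊕1⊕0⊕1⊕1⊕1⊕0 = 1
Parity bit = 1 (so all 12 bits XOR to 0).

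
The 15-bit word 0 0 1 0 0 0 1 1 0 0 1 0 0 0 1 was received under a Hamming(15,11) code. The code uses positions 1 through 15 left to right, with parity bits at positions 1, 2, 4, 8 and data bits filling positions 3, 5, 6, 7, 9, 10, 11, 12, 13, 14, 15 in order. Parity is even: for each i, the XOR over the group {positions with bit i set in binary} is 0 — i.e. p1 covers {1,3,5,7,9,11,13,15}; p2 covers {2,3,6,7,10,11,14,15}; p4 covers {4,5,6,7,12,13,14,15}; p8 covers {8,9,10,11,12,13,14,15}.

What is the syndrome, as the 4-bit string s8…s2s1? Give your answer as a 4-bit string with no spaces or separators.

s1 (pos 1,3,5,7,9,11,13,15): 0⊕1⊕0⊕1⊕0⊕1⊕0⊕1 = 0
s2 (pos 2,3,6,7,10,11,14,15): 0⊕1⊕0⊕1⊕0⊕1⊕0⊕1 = 0
s4 (pos 4,5,6,7,12,13,14,15): 0⊕0⊕0⊕1⊕0⊕0⊕0⊕1 = 0
s8 (pos 8,9,10,11,12,13,14,15): 1⊕0⊕0⊕1⊕0⊕0⊕0⊕1 = 1
Syndrome s8…s1 = 1000 → error at position 8.

1000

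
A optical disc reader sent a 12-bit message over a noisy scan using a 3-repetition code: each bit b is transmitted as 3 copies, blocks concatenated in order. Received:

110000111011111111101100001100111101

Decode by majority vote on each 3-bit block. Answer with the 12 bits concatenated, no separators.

Block 1 (110): 2 ones → 1
Block 2 (000): 0 ones → 0
Block 3 (111): 3 ones → 1
Block 4 (011): 2 ones → 1
Block 5 (111): 3 ones → 1
Block 6 (111): 3 ones → 1
Block 7 (101): 2 ones → 1
Block 8 (100): 1 one → 0
Block 9 (001): 1 one → 0
Block 10 (100): 1 one → 0
Block 11 (111): 3 ones → 1
Block 12 (101): 2 ones → 1

101111100011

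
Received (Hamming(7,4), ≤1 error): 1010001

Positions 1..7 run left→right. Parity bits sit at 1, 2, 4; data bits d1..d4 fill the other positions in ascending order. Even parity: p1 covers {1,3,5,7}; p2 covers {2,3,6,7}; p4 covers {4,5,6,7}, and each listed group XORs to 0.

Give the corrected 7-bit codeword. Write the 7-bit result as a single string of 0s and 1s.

s1 (pos 1,3,5,7): 1⊕1⊕0⊕1 = 1
s2 (pos 2,3,6,7): 0⊕1⊕0⊕1 = 0
s4 (pos 4,5,6,7): 0⊕0⊕0⊕1 = 1
Syndrome s4…s1 = 101 → error at position 5.
Flip position 5: 1010001 → 1010101

1010101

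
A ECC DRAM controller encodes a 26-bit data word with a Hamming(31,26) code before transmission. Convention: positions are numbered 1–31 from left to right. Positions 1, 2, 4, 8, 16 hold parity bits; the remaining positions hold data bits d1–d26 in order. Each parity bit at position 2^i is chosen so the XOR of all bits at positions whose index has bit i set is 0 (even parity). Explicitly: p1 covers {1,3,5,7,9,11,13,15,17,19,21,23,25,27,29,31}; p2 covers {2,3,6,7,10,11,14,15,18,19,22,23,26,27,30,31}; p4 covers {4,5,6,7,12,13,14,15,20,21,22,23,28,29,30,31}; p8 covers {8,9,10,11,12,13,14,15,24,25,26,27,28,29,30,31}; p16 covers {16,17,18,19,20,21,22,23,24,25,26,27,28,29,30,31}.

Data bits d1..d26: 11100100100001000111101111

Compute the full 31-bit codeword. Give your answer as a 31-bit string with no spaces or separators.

0010110101001001001000111101111

Place data at non-parity positions: p1 p2 1 p4 1 1 0 p8 0 1 0 0 1 0 0 p16 0 0 1 0 0 0 1 1 1 1 0 1 1 1 1
p1 (pos 1,3,5,7,9,11,13,15,17,19,21,23,25,27,29,31): XOR of data positions = 1⊕1⊕0⊕0⊕0⊕1⊕0⊕0⊕1⊕0⊕1⊕1⊕0⊕1⊕1 = 0
p2 (pos 2,3,6,7,10,11,14,15,18,19,22,23,26,27,30,31): XOR of data positions = 1⊕1⊕0⊕1⊕0⊕0⊕0⊕0⊕1⊕0⊕1⊕1⊕0⊕1⊕1 = 0
p4 (pos 4,5,6,7,12,13,14,15,20,21,22,23,28,29,30,31): XOR of data positions = 1⊕1⊕0⊕0⊕1⊕0⊕0⊕0⊕0⊕0⊕1⊕1⊕1⊕1⊕1 = 0
p8 (pos 8,9,10,11,12,13,14,15,24,25,26,27,28,29,30,31): XOR of data positions = 0⊕1⊕0⊕0⊕1⊕0⊕0⊕1⊕1⊕1⊕0⊕1⊕1⊕1⊕1 = 1
p16 (pos 16,17,18,19,20,21,22,23,24,25,26,27,28,29,30,31): XOR of data positions = 0⊕0⊕1⊕0⊕0⊕0⊕1⊕1⊕1⊕1⊕0⊕1⊕1⊕1⊕1 = 1
Codeword: 0010110101001001001000111101111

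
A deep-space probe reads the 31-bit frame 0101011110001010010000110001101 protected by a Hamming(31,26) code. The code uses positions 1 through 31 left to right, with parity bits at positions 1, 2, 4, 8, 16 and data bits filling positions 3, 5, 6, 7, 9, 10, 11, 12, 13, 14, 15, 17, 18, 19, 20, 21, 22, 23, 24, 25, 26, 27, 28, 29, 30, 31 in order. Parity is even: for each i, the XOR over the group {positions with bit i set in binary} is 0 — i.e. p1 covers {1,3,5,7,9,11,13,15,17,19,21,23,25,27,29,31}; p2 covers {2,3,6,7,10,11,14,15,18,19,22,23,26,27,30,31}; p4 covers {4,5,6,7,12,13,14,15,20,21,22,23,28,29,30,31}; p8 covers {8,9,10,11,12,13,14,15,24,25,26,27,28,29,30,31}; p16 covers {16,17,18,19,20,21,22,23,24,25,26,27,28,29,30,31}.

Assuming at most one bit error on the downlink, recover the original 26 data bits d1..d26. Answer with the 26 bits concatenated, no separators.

s1 (pos 1,3,5,7,9,11,13,15,17,19,21,23,25,27,29,31): 0⊕0⊕0⊕1⊕1⊕0⊕1⊕1⊕0⊕0⊕0⊕1⊕0⊕0⊕1⊕1 = 1
s2 (pos 2,3,6,7,10,11,14,15,18,19,22,23,26,27,30,31): 1⊕0⊕1⊕1⊕0⊕0⊕0⊕1⊕1⊕0⊕0⊕1⊕0⊕0⊕0⊕1 = 1
s4 (pos 4,5,6,7,12,13,14,15,20,21,22,23,28,29,30,31): 1⊕0⊕1⊕1⊕0⊕1⊕0⊕1⊕0⊕0⊕0⊕1⊕1⊕1⊕0⊕1 = 1
s8 (pos 8,9,10,11,12,13,14,15,24,25,26,27,28,29,30,31): 1⊕1⊕0⊕0⊕0⊕1⊕0⊕1⊕1⊕0⊕0⊕0⊕1⊕1⊕0⊕1 = 0
s16 (pos 16,17,18,19,20,21,22,23,24,25,26,27,28,29,30,31): 0⊕0⊕1⊕0⊕0⊕0⊕0⊕1⊕1⊕0⊕0⊕0⊕1⊕1⊕0⊕1 = 0
Syndrome s16…s1 = 00111 → error at position 7.
Flip position 7: 0101011110001010010000110001101 → 0101010110001010010000110001101
Read data bits from positions 3,5,6,7,9,10,11,12,13,14,15,17,18,19,20,21,22,23,24,25,26,27,28,29,30,31: 00101000101010000110001101

00101000101010000110001101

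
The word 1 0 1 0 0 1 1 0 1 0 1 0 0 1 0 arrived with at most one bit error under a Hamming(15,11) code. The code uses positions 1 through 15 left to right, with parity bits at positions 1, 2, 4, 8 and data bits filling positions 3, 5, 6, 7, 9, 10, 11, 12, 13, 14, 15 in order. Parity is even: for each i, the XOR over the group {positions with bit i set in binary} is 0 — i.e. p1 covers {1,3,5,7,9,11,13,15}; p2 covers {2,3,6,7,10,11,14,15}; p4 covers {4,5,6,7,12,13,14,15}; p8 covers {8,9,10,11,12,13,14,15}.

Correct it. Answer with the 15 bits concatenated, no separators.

s1 (pos 1,3,5,7,9,11,13,15): 1⊕1⊕0⊕1⊕1⊕1⊕0⊕0 = 1
s2 (pos 2,3,6,7,10,11,14,15): 0⊕1⊕1⊕1⊕0⊕1⊕1⊕0 = 1
s4 (pos 4,5,6,7,12,13,14,15): 0⊕0⊕1⊕1⊕0⊕0⊕1⊕0 = 1
s8 (pos 8,9,10,11,12,13,14,15): 0⊕1⊕0⊕1⊕0⊕0⊕1⊕0 = 1
Syndrome s8…s1 = 1111 → error at position 15.
Flip position 15: 101001101010010 → 101001101010011

101001101010011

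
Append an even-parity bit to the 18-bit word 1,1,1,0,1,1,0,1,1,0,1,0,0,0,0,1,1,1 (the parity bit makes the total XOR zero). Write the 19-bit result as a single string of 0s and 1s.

1110110110100001111

XOR of the 18 data bits: 1⊕1⊕1⊕0⊕1⊕1⊕0⊕1⊕1⊕0⊕1⊕0⊕0⊕0⊕0⊕1⊕1⊕1 = 1
Parity bit = 1 (so all 19 bits XOR to 0).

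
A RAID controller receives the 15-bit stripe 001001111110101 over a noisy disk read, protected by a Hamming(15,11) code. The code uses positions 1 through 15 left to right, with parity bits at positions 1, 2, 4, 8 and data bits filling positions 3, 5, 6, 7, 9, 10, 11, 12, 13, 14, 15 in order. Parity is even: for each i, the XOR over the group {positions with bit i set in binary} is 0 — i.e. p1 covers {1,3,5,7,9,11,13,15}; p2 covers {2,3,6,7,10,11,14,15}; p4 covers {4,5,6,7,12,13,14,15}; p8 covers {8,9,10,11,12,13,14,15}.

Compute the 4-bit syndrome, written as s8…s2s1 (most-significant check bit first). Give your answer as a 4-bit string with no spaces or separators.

0000

s1 (pos 1,3,5,7,9,11,13,15): 0⊕1⊕0⊕1⊕1⊕1⊕1⊕1 = 0
s2 (pos 2,3,6,7,10,11,14,15): 0⊕1⊕1⊕1⊕1⊕1⊕0⊕1 = 0
s4 (pos 4,5,6,7,12,13,14,15): 0⊕0⊕1⊕1⊕0⊕1⊕0⊕1 = 0
s8 (pos 8,9,10,11,12,13,14,15): 1⊕1⊕1⊕1⊕0⊕1⊕0⊕1 = 0
Syndrome s8…s1 = 0000 → no error.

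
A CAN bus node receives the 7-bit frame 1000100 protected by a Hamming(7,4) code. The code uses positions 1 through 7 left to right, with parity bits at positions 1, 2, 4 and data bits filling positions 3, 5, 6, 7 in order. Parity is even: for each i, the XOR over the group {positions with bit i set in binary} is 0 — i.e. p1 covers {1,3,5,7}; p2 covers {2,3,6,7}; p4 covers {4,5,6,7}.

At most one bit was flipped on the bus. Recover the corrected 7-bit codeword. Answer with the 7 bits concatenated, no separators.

s1 (pos 1,3,5,7): 1⊕0⊕1⊕0 = 0
s2 (pos 2,3,6,7): 0⊕0⊕0⊕0 = 0
s4 (pos 4,5,6,7): 0⊕1⊕0⊕0 = 1
Syndrome s4…s1 = 100 → error at position 4.
Flip position 4: 1000100 → 1001100

1001100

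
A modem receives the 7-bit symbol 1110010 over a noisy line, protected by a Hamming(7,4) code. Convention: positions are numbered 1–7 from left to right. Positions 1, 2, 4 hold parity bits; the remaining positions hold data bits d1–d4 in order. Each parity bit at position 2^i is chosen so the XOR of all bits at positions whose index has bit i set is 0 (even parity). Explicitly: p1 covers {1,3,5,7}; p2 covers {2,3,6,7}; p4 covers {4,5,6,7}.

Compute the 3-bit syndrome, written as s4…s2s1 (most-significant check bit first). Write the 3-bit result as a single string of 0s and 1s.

110

s1 (pos 1,3,5,7): 1⊕1⊕0⊕0 = 0
s2 (pos 2,3,6,7): 1⊕1⊕1⊕0 = 1
s4 (pos 4,5,6,7): 0⊕0⊕1⊕0 = 1
Syndrome s4…s1 = 110 → error at position 6.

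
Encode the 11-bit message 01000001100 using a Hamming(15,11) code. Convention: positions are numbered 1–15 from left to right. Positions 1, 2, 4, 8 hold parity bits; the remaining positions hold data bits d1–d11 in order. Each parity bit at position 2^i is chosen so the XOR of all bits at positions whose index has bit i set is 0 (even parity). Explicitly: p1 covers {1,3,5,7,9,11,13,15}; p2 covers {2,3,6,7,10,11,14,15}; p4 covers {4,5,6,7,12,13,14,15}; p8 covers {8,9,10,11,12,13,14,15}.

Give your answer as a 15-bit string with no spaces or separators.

000110000001100

Place data at non-parity positions: p1 p2 0 p4 1 0 0 p8 0 0 0 1 1 0 0
p1 (pos 1,3,5,7,9,11,13,15): XOR of data positions = 0⊕1⊕0⊕0⊕0⊕1⊕0 = 0
p2 (pos 2,3,6,7,10,11,14,15): XOR of data positions = 0⊕0⊕0⊕0⊕0⊕0⊕0 = 0
p4 (pos 4,5,6,7,12,13,14,15): XOR of data positions = 1⊕0⊕0⊕1⊕1⊕0⊕0 = 1
p8 (pos 8,9,10,11,12,13,14,15): XOR of data positions = 0⊕0⊕0⊕1⊕1⊕0⊕0 = 0
Codeword: 000110000001100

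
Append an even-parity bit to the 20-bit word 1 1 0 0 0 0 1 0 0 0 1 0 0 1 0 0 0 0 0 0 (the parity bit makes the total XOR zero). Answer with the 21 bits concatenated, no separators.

XOR of the 20 data bits: 1⊕1⊕0⊕0⊕0⊕0⊕1⊕0⊕0⊕0⊕1⊕0⊕0⊕1⊕0⊕0⊕0⊕0⊕0⊕0 = 1
Parity bit = 1 (so all 21 bits XOR to 0).

110000100010010000001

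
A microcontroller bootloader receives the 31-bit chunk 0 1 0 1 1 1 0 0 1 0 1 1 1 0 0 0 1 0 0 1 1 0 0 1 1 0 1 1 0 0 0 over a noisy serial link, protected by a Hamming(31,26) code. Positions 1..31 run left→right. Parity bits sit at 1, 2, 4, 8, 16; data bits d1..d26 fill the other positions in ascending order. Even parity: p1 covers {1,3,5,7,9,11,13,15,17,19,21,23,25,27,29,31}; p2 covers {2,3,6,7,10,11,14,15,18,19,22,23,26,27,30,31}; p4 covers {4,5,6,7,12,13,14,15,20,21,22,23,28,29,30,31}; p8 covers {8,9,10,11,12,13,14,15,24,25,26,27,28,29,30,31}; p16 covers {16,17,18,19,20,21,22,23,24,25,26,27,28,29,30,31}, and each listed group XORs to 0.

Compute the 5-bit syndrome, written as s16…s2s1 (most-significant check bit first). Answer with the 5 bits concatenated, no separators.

10000

s1 (pos 1,3,5,7,9,11,13,15,17,19,21,23,25,27,29,31): 0⊕0⊕1⊕0⊕1⊕1⊕1⊕0⊕1⊕0⊕1⊕0⊕1⊕1⊕0⊕0 = 0
s2 (pos 2,3,6,7,10,11,14,15,18,19,22,23,26,27,30,31): 1⊕0⊕1⊕0⊕0⊕1⊕0⊕0⊕0⊕0⊕0⊕0⊕0⊕1⊕0⊕0 = 0
s4 (pos 4,5,6,7,12,13,14,15,20,21,22,23,28,29,30,31): 1⊕1⊕1⊕0⊕1⊕1⊕0⊕0⊕1⊕1⊕0⊕0⊕1⊕0⊕0⊕0 = 0
s8 (pos 8,9,10,11,12,13,14,15,24,25,26,27,28,29,30,31): 0⊕1⊕0⊕1⊕1⊕1⊕0⊕0⊕1⊕1⊕0⊕1⊕1⊕0⊕0⊕0 = 0
s16 (pos 16,17,18,19,20,21,22,23,24,25,26,27,28,29,30,31): 0⊕1⊕0⊕0⊕1⊕1⊕0⊕0⊕1⊕1⊕0⊕1⊕1⊕0⊕0⊕0 = 1
Syndrome s16…s1 = 10000 → error at position 16.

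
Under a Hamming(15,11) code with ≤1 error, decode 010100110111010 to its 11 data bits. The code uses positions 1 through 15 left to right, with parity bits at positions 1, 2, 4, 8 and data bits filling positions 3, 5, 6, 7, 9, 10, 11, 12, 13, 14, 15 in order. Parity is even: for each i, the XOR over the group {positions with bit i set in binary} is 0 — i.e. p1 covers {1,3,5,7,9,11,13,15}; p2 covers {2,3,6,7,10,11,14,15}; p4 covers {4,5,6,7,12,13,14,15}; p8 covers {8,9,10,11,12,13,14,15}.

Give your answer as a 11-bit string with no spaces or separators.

00010011010

s1 (pos 1,3,5,7,9,11,13,15): 0⊕0⊕0⊕1⊕0⊕1⊕0⊕0 = 0
s2 (pos 2,3,6,7,10,11,14,15): 1⊕0⊕0⊕1⊕1⊕1⊕1⊕0 = 1
s4 (pos 4,5,6,7,12,13,14,15): 1⊕0⊕0⊕1⊕1⊕0⊕1⊕0 = 0
s8 (pos 8,9,10,11,12,13,14,15): 1⊕0⊕1⊕1⊕1⊕0⊕1⊕0 = 1
Syndrome s8…s1 = 1010 → error at position 10.
Flip position 10: 010100110111010 → 010100110011010
Read data bits from positions 3,5,6,7,9,10,11,12,13,14,15: 00010011010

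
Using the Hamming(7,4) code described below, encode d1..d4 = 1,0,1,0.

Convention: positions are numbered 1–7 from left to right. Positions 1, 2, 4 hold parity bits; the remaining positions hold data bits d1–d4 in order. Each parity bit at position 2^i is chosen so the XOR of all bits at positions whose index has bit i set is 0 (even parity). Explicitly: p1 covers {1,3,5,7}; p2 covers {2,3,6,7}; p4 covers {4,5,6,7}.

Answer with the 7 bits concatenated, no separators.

1011010

Place data at non-parity positions: p1 p2 1 p4 0 1 0
p1 (pos 1,3,5,7): XOR of data positions = 1⊕0⊕0 = 1
p2 (pos 2,3,6,7): XOR of data positions = 1⊕1⊕0 = 0
p4 (pos 4,5,6,7): XOR of data positions = 0⊕1⊕0 = 1
Codeword: 1011010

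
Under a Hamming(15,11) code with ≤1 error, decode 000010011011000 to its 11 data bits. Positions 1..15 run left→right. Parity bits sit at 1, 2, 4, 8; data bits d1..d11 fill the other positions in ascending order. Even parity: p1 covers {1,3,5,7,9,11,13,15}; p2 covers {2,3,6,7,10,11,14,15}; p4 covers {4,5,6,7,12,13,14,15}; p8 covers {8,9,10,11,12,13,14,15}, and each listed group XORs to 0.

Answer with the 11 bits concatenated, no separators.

11001011000

s1 (pos 1,3,5,7,9,11,13,15): 0⊕0⊕1⊕0⊕1⊕1⊕0⊕0 = 1
s2 (pos 2,3,6,7,10,11,14,15): 0⊕0⊕0⊕0⊕0⊕1⊕0⊕0 = 1
s4 (pos 4,5,6,7,12,13,14,15): 0⊕1⊕0⊕0⊕1⊕0⊕0⊕0 = 0
s8 (pos 8,9,10,11,12,13,14,15): 1⊕1⊕0⊕1⊕1⊕0⊕0⊕0 = 0
Syndrome s8…s1 = 0011 → error at position 3.
Flip position 3: 000010011011000 → 001010011011000
Read data bits from positions 3,5,6,7,9,10,11,12,13,14,15: 11001011000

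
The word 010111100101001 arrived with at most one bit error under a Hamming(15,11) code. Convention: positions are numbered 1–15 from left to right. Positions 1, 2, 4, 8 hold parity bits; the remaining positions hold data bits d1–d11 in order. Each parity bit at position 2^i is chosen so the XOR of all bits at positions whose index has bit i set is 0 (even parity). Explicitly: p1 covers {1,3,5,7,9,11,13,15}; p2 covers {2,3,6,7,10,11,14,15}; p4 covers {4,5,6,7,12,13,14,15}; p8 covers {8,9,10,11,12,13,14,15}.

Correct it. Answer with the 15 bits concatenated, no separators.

010111100111001

s1 (pos 1,3,5,7,9,11,13,15): 0⊕0⊕1⊕1⊕0⊕0⊕0⊕1 = 1
s2 (pos 2,3,6,7,10,11,14,15): 1⊕0⊕1⊕1⊕1⊕0⊕0⊕1 = 1
s4 (pos 4,5,6,7,12,13,14,15): 1⊕1⊕1⊕1⊕1⊕0⊕0⊕1 = 0
s8 (pos 8,9,10,11,12,13,14,15): 0⊕0⊕1⊕0⊕1⊕0⊕0⊕1 = 1
Syndrome s8…s1 = 1011 → error at position 11.
Flip position 11: 010111100101001 → 010111100111001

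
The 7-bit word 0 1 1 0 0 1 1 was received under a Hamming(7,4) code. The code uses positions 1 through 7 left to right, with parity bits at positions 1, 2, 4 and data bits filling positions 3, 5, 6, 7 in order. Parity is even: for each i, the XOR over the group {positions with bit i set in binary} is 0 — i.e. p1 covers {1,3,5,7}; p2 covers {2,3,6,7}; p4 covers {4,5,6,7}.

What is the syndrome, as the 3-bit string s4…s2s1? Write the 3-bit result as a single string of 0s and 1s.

s1 (pos 1,3,5,7): 0⊕1⊕0⊕1 = 0
s2 (pos 2,3,6,7): 1⊕1⊕1⊕1 = 0
s4 (pos 4,5,6,7): 0⊕0⊕1⊕1 = 0
Syndrome s4…s1 = 000 → no error.

000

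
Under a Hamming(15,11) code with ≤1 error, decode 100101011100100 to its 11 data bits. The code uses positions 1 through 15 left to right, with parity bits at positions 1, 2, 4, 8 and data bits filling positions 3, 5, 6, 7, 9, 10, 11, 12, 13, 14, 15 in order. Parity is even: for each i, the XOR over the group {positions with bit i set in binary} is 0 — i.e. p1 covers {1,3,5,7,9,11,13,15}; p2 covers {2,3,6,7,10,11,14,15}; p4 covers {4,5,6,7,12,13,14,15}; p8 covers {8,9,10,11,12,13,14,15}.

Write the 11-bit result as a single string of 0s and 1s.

s1 (pos 1,3,5,7,9,11,13,15): 1⊕0⊕0⊕0⊕1⊕0⊕1⊕0 = 1
s2 (pos 2,3,6,7,10,11,14,15): 0⊕0⊕1⊕0⊕1⊕0⊕0⊕0 = 0
s4 (pos 4,5,6,7,12,13,14,15): 1⊕0⊕1⊕0⊕0⊕1⊕0⊕0 = 1
s8 (pos 8,9,10,11,12,13,14,15): 1⊕1⊕1⊕0⊕0⊕1⊕0⊕0 = 0
Syndrome s8…s1 = 0101 → error at position 5.
Flip position 5: 100101011100100 → 100111011100100
Read data bits from positions 3,5,6,7,9,10,11,12,13,14,15: 01101100100

01101100100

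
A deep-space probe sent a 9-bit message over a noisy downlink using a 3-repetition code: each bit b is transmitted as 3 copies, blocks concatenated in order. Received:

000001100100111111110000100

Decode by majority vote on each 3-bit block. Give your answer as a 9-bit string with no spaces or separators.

Block 1 (000): 0 ones → 0
Block 2 (001): 1 one → 0
Block 3 (100): 1 one → 0
Block 4 (100): 1 one → 0
Block 5 (111): 3 ones → 1
Block 6 (111): 3 ones → 1
Block 7 (110): 2 ones → 1
Block 8 (000): 0 ones → 0
Block 9 (100): 1 one → 0

000011100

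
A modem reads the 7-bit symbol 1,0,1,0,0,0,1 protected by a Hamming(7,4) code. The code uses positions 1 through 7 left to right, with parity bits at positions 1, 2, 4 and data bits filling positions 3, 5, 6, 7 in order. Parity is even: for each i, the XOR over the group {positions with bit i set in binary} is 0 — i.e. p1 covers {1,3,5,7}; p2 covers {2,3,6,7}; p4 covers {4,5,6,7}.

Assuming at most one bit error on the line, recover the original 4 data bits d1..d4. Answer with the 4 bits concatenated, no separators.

s1 (pos 1,3,5,7): 1⊕1⊕0⊕1 = 1
s2 (pos 2,3,6,7): 0⊕1⊕0⊕1 = 0
s4 (pos 4,5,6,7): 0⊕0⊕0⊕1 = 1
Syndrome s4…s1 = 101 → error at position 5.
Flip position 5: 1010001 → 1010101
Read data bits from positions 3,5,6,7: 1101

1101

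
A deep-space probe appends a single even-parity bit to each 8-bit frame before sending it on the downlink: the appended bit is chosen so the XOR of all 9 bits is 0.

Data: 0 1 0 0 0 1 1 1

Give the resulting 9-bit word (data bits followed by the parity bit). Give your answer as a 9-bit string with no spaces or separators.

XOR of the 8 data bits: 0⊕1⊕0⊕0⊕0⊕1⊕1⊕1 = 0
Parity bit = 0 (so all 9 bits XOR to 0).

010001110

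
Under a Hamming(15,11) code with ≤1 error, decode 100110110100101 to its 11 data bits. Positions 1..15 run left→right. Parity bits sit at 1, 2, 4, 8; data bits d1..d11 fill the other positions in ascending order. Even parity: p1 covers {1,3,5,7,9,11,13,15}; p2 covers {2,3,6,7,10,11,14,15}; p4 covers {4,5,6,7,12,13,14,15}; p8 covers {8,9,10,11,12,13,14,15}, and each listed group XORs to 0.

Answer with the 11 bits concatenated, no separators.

s1 (pos 1,3,5,7,9,11,13,15): 1⊕0⊕1⊕1⊕0⊕0⊕1⊕1 = 1
s2 (pos 2,3,6,7,10,11,14,15): 0⊕0⊕0⊕1⊕1⊕0⊕0⊕1 = 1
s4 (pos 4,5,6,7,12,13,14,15): 1⊕1⊕0⊕1⊕0⊕1⊕0⊕1 = 1
s8 (pos 8,9,10,11,12,13,14,15): 1⊕0⊕1⊕0⊕0⊕1⊕0⊕1 = 0
Syndrome s8…s1 = 0111 → error at position 7.
Flip position 7: 100110110100101 → 100110010100101
Read data bits from positions 3,5,6,7,9,10,11,12,13,14,15: 01000100101

01000100101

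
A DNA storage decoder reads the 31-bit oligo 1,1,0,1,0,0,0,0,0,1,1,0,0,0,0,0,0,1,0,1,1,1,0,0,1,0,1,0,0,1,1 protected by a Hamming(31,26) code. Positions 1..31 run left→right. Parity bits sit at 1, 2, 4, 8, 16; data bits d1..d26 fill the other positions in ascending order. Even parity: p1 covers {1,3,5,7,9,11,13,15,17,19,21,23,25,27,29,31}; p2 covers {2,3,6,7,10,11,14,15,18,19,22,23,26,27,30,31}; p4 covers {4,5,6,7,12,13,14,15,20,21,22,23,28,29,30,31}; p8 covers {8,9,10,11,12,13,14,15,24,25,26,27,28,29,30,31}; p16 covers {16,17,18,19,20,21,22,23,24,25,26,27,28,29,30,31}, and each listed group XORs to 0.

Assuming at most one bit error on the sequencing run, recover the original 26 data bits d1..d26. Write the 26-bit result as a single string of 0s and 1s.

s1 (pos 1,3,5,7,9,11,13,15,17,19,21,23,25,27,29,31): 1⊕0⊕0⊕0⊕0⊕1⊕0⊕0⊕0⊕0⊕1⊕0⊕1⊕1⊕0⊕1 = 0
s2 (pos 2,3,6,7,10,11,14,15,18,19,22,23,26,27,30,31): 1⊕0⊕0⊕0⊕1⊕1⊕0⊕0⊕1⊕0⊕1⊕0⊕0⊕1⊕1⊕1 = 0
s4 (pos 4,5,6,7,12,13,14,15,20,21,22,23,28,29,30,31): 1⊕0⊕0⊕0⊕0⊕0⊕0⊕0⊕1⊕1⊕1⊕0⊕0⊕0⊕1⊕1 = 0
s8 (pos 8,9,10,11,12,13,14,15,24,25,26,27,28,29,30,31): 0⊕0⊕1⊕1⊕0⊕0⊕0⊕0⊕0⊕1⊕0⊕1⊕0⊕0⊕1⊕1 = 0
s16 (pos 16,17,18,19,20,21,22,23,24,25,26,27,28,29,30,31): 0⊕0⊕1⊕0⊕1⊕1⊕1⊕0⊕0⊕1⊕0⊕1⊕0⊕0⊕1⊕1 = 0
Syndrome s16…s1 = 00000 → no error.
Read data bits from positions 3,5,6,7,9,10,11,12,13,14,15,17,18,19,20,21,22,23,24,25,26,27,28,29,30,31: 00000110000010111001010011

00000110000010111001010011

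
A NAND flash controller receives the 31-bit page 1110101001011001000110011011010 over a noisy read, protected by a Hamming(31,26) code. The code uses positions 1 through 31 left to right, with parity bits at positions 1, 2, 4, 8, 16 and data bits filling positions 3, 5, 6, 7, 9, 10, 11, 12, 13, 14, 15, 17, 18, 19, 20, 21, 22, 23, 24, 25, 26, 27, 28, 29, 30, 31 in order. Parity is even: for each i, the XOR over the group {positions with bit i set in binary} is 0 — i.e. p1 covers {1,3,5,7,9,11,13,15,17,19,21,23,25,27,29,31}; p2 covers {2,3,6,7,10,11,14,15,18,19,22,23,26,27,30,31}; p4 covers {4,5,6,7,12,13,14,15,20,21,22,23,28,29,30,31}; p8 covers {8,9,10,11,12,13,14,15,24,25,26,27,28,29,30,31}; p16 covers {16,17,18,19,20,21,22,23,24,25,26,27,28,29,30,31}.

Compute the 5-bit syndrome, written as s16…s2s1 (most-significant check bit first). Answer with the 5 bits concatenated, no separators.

00000

s1 (pos 1,3,5,7,9,11,13,15,17,19,21,23,25,27,29,31): 1⊕1⊕1⊕1⊕0⊕0⊕1⊕0⊕0⊕0⊕1⊕0⊕1⊕1⊕0⊕0 = 0
s2 (pos 2,3,6,7,10,11,14,15,18,19,22,23,26,27,30,31): 1⊕1⊕0⊕1⊕1⊕0⊕0⊕0⊕0⊕0⊕0⊕0⊕0⊕1⊕1⊕0 = 0
s4 (pos 4,5,6,7,12,13,14,15,20,21,22,23,28,29,30,31): 0⊕1⊕0⊕1⊕1⊕1⊕0⊕0⊕1⊕1⊕0⊕0⊕1⊕0⊕1⊕0 = 0
s8 (pos 8,9,10,11,12,13,14,15,24,25,26,27,28,29,30,31): 0⊕0⊕1⊕0⊕1⊕1⊕0⊕0⊕1⊕1⊕0⊕1⊕1⊕0⊕1⊕0 = 0
s16 (pos 16,17,18,19,20,21,22,23,24,25,26,27,28,29,30,31): 1⊕0⊕0⊕0⊕1⊕1⊕0⊕0⊕1⊕1⊕0⊕1⊕1⊕0⊕1⊕0 = 0
Syndrome s16…s1 = 00000 → no error.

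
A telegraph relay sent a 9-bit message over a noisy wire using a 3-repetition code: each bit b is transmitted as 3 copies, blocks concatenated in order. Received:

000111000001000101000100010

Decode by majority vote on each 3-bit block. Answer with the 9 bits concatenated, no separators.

010001000

Block 1 (000): 0 ones → 0
Block 2 (111): 3 ones → 1
Block 3 (000): 0 ones → 0
Block 4 (001): 1 one → 0
Block 5 (000): 0 ones → 0
Block 6 (101): 2 ones → 1
Block 7 (000): 0 ones → 0
Block 8 (100): 1 one → 0
Block 9 (010): 1 one → 0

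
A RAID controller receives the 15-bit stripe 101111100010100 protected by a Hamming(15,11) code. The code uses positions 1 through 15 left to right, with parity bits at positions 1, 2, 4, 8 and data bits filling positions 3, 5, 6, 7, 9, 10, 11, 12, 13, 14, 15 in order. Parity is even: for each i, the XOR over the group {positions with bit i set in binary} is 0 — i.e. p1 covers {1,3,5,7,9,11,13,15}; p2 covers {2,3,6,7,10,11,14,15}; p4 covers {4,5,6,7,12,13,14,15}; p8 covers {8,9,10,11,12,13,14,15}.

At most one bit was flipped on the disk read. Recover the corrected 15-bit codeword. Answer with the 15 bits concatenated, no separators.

101011100010100

s1 (pos 1,3,5,7,9,11,13,15): 1⊕1⊕1⊕1⊕0⊕1⊕1⊕0 = 0
s2 (pos 2,3,6,7,10,11,14,15): 0⊕1⊕1⊕1⊕0⊕1⊕0⊕0 = 0
s4 (pos 4,5,6,7,12,13,14,15): 1⊕1⊕1⊕1⊕0⊕1⊕0⊕0 = 1
s8 (pos 8,9,10,11,12,13,14,15): 0⊕0⊕0⊕1⊕0⊕1⊕0⊕0 = 0
Syndrome s8…s1 = 0100 → error at position 4.
Flip position 4: 101111100010100 → 101011100010100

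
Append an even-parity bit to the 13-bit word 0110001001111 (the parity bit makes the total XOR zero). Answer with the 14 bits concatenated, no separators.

01100010011111

XOR of the 13 data bits: 0⊕1⊕1⊕0⊕0⊕0⊕1⊕0⊕0⊕1⊕1⊕1⊕1 = 1
Parity bit = 1 (so all 14 bits XOR to 0).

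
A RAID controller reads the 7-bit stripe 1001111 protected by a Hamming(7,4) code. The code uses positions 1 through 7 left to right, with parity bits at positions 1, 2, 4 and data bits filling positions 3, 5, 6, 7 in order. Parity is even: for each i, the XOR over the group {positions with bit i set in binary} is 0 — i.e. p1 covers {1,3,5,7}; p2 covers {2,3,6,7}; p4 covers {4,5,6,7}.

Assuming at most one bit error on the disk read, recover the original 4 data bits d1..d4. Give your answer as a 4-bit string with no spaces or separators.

s1 (pos 1,3,5,7): 1⊕0⊕1⊕1 = 1
s2 (pos 2,3,6,7): 0⊕0⊕1⊕1 = 0
s4 (pos 4,5,6,7): 1⊕1⊕1⊕1 = 0
Syndrome s4…s1 = 001 → error at position 1.
Flip position 1: 1001111 → 0001111
Read data bits from positions 3,5,6,7: 0111

0111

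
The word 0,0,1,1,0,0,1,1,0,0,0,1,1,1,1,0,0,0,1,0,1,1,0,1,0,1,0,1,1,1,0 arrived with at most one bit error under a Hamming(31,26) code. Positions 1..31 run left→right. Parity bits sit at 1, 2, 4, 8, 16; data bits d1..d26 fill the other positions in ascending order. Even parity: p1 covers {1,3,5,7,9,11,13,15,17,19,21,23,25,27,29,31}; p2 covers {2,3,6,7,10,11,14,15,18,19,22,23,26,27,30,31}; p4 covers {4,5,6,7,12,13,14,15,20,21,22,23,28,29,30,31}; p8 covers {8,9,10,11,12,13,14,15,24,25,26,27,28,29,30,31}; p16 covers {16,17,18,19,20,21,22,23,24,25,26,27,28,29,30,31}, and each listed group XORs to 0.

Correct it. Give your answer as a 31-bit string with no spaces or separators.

0011101100011110001011010101110

s1 (pos 1,3,5,7,9,11,13,15,17,19,21,23,25,27,29,31): 0⊕1⊕0⊕1⊕0⊕0⊕1⊕1⊕0⊕1⊕1⊕0⊕0⊕0⊕1⊕0 = 1
s2 (pos 2,3,6,7,10,11,14,15,18,19,22,23,26,27,30,31): 0⊕1⊕0⊕1⊕0⊕0⊕1⊕1⊕0⊕1⊕1⊕0⊕1⊕0⊕1⊕0 = 0
s4 (pos 4,5,6,7,12,13,14,15,20,21,22,23,28,29,30,31): 1⊕0⊕0⊕1⊕1⊕1⊕1⊕1⊕0⊕1⊕1⊕0⊕1⊕1⊕1⊕0 = 1
s8 (pos 8,9,10,11,12,13,14,15,24,25,26,27,28,29,30,31): 1⊕0⊕0⊕0⊕1⊕1⊕1⊕1⊕1⊕0⊕1⊕0⊕1⊕1⊕1⊕0 = 0
s16 (pos 16,17,18,19,20,21,22,23,24,25,26,27,28,29,30,31): 0⊕0⊕0⊕1⊕0⊕1⊕1⊕0⊕1⊕0⊕1⊕0⊕1⊕1⊕1⊕0 = 0
Syndrome s16…s1 = 00101 → error at position 5.
Flip position 5: 0011001100011110001011010101110 → 0011101100011110001011010101110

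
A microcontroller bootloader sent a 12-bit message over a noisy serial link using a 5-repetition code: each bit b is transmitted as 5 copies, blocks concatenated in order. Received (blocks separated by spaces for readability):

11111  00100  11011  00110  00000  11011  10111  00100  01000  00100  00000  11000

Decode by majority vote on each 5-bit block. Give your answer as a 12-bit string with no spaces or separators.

Block 1 (11111): 5 ones → 1
Block 2 (00100): 1 one → 0
Block 3 (11011): 4 ones → 1
Block 4 (00110): 2 ones → 0
Block 5 (00000): 0 ones → 0
Block 6 (11011): 4 ones → 1
Block 7 (10111): 4 ones → 1
Block 8 (00100): 1 one → 0
Block 9 (01000): 1 one → 0
Block 10 (00100): 1 one → 0
Block 11 (00000): 0 ones → 0
Block 12 (11000): 2 ones → 0

101001100000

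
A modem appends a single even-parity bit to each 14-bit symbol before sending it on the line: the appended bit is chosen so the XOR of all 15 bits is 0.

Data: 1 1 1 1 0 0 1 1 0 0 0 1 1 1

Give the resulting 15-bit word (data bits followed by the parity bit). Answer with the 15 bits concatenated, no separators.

XOR of the 14 data bits: 1⊕1⊕1⊕1⊕0⊕0⊕1⊕1⊕0⊕0⊕0⊕1⊕1⊕1 = 1
Parity bit = 1 (so all 15 bits XOR to 0).

111100110001111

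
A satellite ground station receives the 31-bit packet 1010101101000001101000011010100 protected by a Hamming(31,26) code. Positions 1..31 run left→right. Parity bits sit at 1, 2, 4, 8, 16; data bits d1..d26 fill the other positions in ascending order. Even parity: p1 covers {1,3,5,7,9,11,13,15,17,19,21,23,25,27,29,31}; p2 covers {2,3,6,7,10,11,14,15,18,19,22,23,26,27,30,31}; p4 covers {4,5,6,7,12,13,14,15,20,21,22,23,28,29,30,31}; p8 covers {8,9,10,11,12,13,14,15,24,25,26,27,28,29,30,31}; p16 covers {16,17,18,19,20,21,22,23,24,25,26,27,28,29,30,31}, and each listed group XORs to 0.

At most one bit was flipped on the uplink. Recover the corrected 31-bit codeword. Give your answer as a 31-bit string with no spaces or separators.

1010101101000001101000111010100

s1 (pos 1,3,5,7,9,11,13,15,17,19,21,23,25,27,29,31): 1⊕1⊕1⊕1⊕0⊕0⊕0⊕0⊕1⊕1⊕0⊕0⊕1⊕1⊕1⊕0 = 1
s2 (pos 2,3,6,7,10,11,14,15,18,19,22,23,26,27,30,31): 0⊕1⊕0⊕1⊕1⊕0⊕0⊕0⊕0⊕1⊕0⊕0⊕0⊕1⊕0⊕0 = 1
s4 (pos 4,5,6,7,12,13,14,15,20,21,22,23,28,29,30,31): 0⊕1⊕0⊕1⊕0⊕0⊕0⊕0⊕0⊕0⊕0⊕0⊕0⊕1⊕0⊕0 = 1
s8 (pos 8,9,10,11,12,13,14,15,24,25,26,27,28,29,30,31): 1⊕0⊕1⊕0⊕0⊕0⊕0⊕0⊕1⊕1⊕0⊕1⊕0⊕1⊕0⊕0 = 0
s16 (pos 16,17,18,19,20,21,22,23,24,25,26,27,28,29,30,31): 1⊕1⊕0⊕1⊕0⊕0⊕0⊕0⊕1⊕1⊕0⊕1⊕0⊕1⊕0⊕0 = 1
Syndrome s16…s1 = 10111 → error at position 23.
Flip position 23: 1010101101000001101000011010100 → 1010101101000001101000111010100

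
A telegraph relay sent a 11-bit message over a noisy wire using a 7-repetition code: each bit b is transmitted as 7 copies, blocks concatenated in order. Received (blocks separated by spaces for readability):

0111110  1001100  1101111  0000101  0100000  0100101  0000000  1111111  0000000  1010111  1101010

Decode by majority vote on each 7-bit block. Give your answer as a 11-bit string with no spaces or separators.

10100001011

Block 1 (0111110): 5 ones → 1
Block 2 (1001100): 3 ones → 0
Block 3 (1101111): 6 ones → 1
Block 4 (0000101): 2 ones → 0
Block 5 (0100000): 1 one → 0
Block 6 (0100101): 3 ones → 0
Block 7 (0000000): 0 ones → 0
Block 8 (1111111): 7 ones → 1
Block 9 (0000000): 0 ones → 0
Block 10 (1010111): 5 ones → 1
Block 11 (1101010): 4 ones → 1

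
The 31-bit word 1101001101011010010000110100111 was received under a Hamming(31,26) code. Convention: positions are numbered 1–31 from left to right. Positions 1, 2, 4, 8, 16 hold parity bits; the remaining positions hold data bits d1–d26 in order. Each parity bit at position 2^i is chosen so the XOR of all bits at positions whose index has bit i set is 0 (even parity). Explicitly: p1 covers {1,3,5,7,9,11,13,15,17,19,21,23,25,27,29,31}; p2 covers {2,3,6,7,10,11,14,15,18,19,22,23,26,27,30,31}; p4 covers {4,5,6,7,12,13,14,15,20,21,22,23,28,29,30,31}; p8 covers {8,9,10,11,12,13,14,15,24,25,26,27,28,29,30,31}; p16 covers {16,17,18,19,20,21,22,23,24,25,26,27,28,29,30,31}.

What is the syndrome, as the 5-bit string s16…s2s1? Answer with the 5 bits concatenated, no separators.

s1 (pos 1,3,5,7,9,11,13,15,17,19,21,23,25,27,29,31): 1⊕0⊕0⊕1⊕0⊕0⊕1⊕1⊕0⊕0⊕0⊕1⊕0⊕0⊕1⊕1 = 1
s2 (pos 2,3,6,7,10,11,14,15,18,19,22,23,26,27,30,31): 1⊕0⊕0⊕1⊕1⊕0⊕0⊕1⊕1⊕0⊕0⊕1⊕1⊕0⊕1⊕1 = 1
s4 (pos 4,5,6,7,12,13,14,15,20,21,22,23,28,29,30,31): 1⊕0⊕0⊕1⊕1⊕1⊕0⊕1⊕0⊕0⊕0⊕1⊕0⊕1⊕1⊕1 = 1
s8 (pos 8,9,10,11,12,13,14,15,24,25,26,27,28,29,30,31): 1⊕0⊕1⊕0⊕1⊕1⊕0⊕1⊕1⊕0⊕1⊕0⊕0⊕1⊕1⊕1 = 0
s16 (pos 16,17,18,19,20,21,22,23,24,25,26,27,28,29,30,31): 0⊕0⊕1⊕0⊕0⊕0⊕0⊕1⊕1⊕0⊕1⊕0⊕0⊕1⊕1⊕1 = 1
Syndrome s16…s1 = 10111 → error at position 23.

10111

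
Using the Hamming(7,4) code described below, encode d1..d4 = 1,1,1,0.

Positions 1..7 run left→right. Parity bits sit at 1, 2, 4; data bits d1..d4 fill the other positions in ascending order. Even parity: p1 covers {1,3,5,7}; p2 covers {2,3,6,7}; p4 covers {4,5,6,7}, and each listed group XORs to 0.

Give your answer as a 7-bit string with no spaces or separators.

0010110

Place data at non-parity positions: p1 p2 1 p4 1 1 0
p1 (pos 1,3,5,7): XOR of data positions = 1⊕1⊕0 = 0
p2 (pos 2,3,6,7): XOR of data positions = 1⊕1⊕0 = 0
p4 (pos 4,5,6,7): XOR of data positions = 1⊕1⊕0 = 0
Codeword: 0010110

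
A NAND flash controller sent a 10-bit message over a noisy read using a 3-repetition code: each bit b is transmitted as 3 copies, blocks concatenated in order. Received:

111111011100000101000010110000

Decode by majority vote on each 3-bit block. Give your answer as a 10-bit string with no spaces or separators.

1110010010

Block 1 (111): 3 ones → 1
Block 2 (111): 3 ones → 1
Block 3 (011): 2 ones → 1
Block 4 (100): 1 one → 0
Block 5 (000): 0 ones → 0
Block 6 (101): 2 ones → 1
Block 7 (000): 0 ones → 0
Block 8 (010): 1 one → 0
Block 9 (110): 2 ones → 1
Block 10 (000): 0 ones → 0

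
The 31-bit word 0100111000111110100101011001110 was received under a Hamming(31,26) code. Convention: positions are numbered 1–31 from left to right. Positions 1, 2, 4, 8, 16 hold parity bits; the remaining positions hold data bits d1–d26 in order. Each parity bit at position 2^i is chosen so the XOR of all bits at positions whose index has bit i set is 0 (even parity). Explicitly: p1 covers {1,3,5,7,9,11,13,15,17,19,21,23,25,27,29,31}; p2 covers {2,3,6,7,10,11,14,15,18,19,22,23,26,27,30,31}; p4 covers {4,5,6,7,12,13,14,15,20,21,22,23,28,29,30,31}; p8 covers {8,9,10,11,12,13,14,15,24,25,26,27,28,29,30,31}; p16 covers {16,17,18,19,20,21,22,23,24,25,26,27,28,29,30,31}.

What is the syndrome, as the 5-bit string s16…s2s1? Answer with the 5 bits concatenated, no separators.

s1 (pos 1,3,5,7,9,11,13,15,17,19,21,23,25,27,29,31): 0⊕0⊕1⊕1⊕0⊕1⊕1⊕1⊕1⊕0⊕0⊕0⊕1⊕0⊕1⊕0 = 0
s2 (pos 2,3,6,7,10,11,14,15,18,19,22,23,26,27,30,31): 1⊕0⊕1⊕1⊕0⊕1⊕1⊕1⊕0⊕0⊕1⊕0⊕0⊕0⊕1⊕0 = 0
s4 (pos 4,5,6,7,12,13,14,15,20,21,22,23,28,29,30,31): 0⊕1⊕1⊕1⊕1⊕1⊕1⊕1⊕1⊕0⊕1⊕0⊕1⊕1⊕1⊕0 = 0
s8 (pos 8,9,10,11,12,13,14,15,24,25,26,27,28,29,30,31): 0⊕0⊕0⊕1⊕1⊕1⊕1⊕1⊕1⊕1⊕0⊕0⊕1⊕1⊕1⊕0 = 0
s16 (pos 16,17,18,19,20,21,22,23,24,25,26,27,28,29,30,31): 0⊕1⊕0⊕0⊕1⊕0⊕1⊕0⊕1⊕1⊕0⊕0⊕1⊕1⊕1⊕0 = 0
Syndrome s16…s1 = 00000 → no error.

00000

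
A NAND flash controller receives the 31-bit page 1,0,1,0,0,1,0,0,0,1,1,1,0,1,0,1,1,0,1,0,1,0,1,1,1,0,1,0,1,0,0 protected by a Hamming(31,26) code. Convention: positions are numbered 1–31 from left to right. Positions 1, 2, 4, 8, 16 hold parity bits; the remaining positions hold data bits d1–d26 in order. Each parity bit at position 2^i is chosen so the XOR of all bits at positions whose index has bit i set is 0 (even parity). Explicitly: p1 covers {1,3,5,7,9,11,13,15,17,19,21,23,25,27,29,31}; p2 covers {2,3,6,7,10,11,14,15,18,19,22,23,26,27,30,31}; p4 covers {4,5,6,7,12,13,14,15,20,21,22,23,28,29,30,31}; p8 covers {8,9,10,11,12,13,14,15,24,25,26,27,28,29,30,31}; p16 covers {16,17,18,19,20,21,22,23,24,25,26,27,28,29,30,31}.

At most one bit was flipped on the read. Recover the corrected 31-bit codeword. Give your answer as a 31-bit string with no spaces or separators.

s1 (pos 1,3,5,7,9,11,13,15,17,19,21,23,25,27,29,31): 1⊕1⊕0⊕0⊕0⊕1⊕0⊕0⊕1⊕1⊕1⊕1⊕1⊕1⊕1⊕0 = 0
s2 (pos 2,3,6,7,10,11,14,15,18,19,22,23,26,27,30,31): 0⊕1⊕1⊕0⊕1⊕1⊕1⊕0⊕0⊕1⊕0⊕1⊕0⊕1⊕0⊕0 = 0
s4 (pos 4,5,6,7,12,13,14,15,20,21,22,23,28,29,30,31): 0⊕0⊕1⊕0⊕1⊕0⊕1⊕0⊕0⊕1⊕0⊕1⊕0⊕1⊕0⊕0 = 0
s8 (pos 8,9,10,11,12,13,14,15,24,25,26,27,28,29,30,31): 0⊕0⊕1⊕1⊕1⊕0⊕1⊕0⊕1⊕1⊕0⊕1⊕0⊕1⊕0⊕0 = 0
s16 (pos 16,17,18,19,20,21,22,23,24,25,26,27,28,29,30,31): 1⊕1⊕0⊕1⊕0⊕1⊕0⊕1⊕1⊕1⊕0⊕1⊕0⊕1⊕0⊕0 = 1
Syndrome s16…s1 = 10000 → error at position 16.
Flip position 16: 1010010001110101101010111010100 → 1010010001110100101010111010100

1010010001110100101010111010100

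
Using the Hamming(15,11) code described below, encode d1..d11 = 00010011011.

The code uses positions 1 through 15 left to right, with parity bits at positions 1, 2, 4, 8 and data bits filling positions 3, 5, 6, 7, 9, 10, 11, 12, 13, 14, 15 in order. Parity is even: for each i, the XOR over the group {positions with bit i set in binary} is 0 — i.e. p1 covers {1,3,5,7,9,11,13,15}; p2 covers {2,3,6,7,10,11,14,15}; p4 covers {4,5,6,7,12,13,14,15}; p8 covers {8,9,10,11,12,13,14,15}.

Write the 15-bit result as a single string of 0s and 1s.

100000100011011

Place data at non-parity positions: p1 p2 0 p4 0 0 1 p8 0 0 1 1 0 1 1
p1 (pos 1,3,5,7,9,11,13,15): XOR of data positions = 0⊕0⊕1⊕0⊕1⊕0⊕1 = 1
p2 (pos 2,3,6,7,10,11,14,15): XOR of data positions = 0⊕0⊕1⊕0⊕1⊕1⊕1 = 0
p4 (pos 4,5,6,7,12,13,14,15): XOR of data positions = 0⊕0⊕1⊕1⊕0⊕1⊕1 = 0
p8 (pos 8,9,10,11,12,13,14,15): XOR of data positions = 0⊕0⊕1⊕1⊕0⊕1⊕1 = 0
Codeword: 100000100011011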